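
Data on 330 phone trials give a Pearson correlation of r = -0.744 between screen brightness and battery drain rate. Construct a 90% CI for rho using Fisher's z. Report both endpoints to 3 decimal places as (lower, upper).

(-0.782, -0.701)

z_r = atanh(-0.744) = -0.959380;  SE = 1/√(n−3) = 1/√327 = 0.055300
z-limits: -0.959380 ± 1.645·0.055300 = -0.959380 ± 0.090969 = [-1.050349, -0.868411]
ρ-limits: (tanh -1.050349, tanh -0.868411) = (-0.782, -0.701)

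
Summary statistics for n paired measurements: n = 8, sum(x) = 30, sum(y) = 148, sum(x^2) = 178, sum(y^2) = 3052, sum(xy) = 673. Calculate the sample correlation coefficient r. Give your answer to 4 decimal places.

S_xy = nΣxy − ΣxΣy = 8·673 − 30·148 = 5384 − 4440 = 944
S_xx = nΣx² − (Σx)² = 8·178 − 30² = 1424 − 900 = 524
S_yy = nΣy² − (Σy)² = 8·3052 − 148² = 24416 − 21904 = 2512
r = S_xy / √(S_xx·S_yy) = 944 / √(524·2512) = 944 / √1316288 = 944 / 1147.2960 = 0.8228

0.8228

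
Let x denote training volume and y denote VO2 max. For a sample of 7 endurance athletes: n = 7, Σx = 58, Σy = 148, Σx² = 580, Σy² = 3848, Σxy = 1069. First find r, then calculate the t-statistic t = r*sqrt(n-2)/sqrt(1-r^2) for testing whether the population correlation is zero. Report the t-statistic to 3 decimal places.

Numerator: nΣxy − (Σx)(Σy) = 7·1069 − (58)(148) = -1101
Denominator: √[(nΣx²−(Σx)²)(nΣy²−(Σy)²)]
  nΣx²−(Σx)² = 7·580 − 3364 = 696;  nΣy²−(Σy)² = 7·3848 − 21904 = 5032
  √(696·5032) = √3502272 = 1871.4358
r = -1101 / 1871.4358 = -0.5883
t = r·√(n−2)/√(1−r²) = -0.5883·√5 / √(1−0.346097) = -1.315479 / 0.808643 = -1.627

-1.627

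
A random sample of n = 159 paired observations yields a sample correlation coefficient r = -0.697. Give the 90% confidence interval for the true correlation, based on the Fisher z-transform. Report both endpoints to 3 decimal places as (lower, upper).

(-0.759, -0.623)

Fisher z: z_r = atanh(r) = ½·ln((1+(-0.697))/(1−(-0.697))) = -0.861442
SE(z) = 1/√(n−3) = 1/√156 = 0.080064
90% ⇒ z* = 1.645; margin = 1.645·0.080064 = 0.131705
CI on z-scale: (-0.993147, -0.729737)
Back-transform: tanh(-0.993147) = -0.758701, tanh(-0.729737) = -0.622904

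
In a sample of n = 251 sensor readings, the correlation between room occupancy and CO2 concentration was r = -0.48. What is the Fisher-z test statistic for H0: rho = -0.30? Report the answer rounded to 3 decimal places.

-3.362

Fisher z: atanh(-0.48) = -0.522984, atanh(-0.30) = -0.309520
z = (z_r − z_0)·√(n−3) = (-0.522984 − (-0.309520))·√248 = -0.213464 · 15.748016 = -3.362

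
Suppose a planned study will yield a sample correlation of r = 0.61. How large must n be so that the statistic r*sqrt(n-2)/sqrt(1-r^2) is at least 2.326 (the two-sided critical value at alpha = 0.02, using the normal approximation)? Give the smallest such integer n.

r√(n−2)/√(1−r²) ≥ 2.326  ⇔  n−2 ≥ (2.326)²·(1−r²)/r²
(1−r²)/r² = (1−0.3721)/0.3721 = 1.6874
n ≥ 2 + 5.410276·1.6874 = 2 + 9.1293 = 11.1293
⌈11.1293⌉ = 12

12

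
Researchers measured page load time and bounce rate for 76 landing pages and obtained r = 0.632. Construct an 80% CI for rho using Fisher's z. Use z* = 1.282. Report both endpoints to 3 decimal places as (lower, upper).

z_r = atanh(0.632) = 0.744739;  SE = 1/√(n−3) = 1/√73 = 0.117041
z-limits: 0.744739 ± 1.282·0.117041 = 0.744739 ± 0.150047 = [0.594692, 0.894786]
ρ-limits: (tanh 0.594692, tanh 0.894786) = (0.533, 0.714)

(0.533, 0.714)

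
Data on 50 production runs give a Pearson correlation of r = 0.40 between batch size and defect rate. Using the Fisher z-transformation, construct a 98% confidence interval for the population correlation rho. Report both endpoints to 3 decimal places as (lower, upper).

z_r = atanh(0.40) = 0.423649;  SE = 1/√(n−3) = 1/√47 = 0.145865
z-limits: 0.423649 ± 2.326·0.145865 = 0.423649 ± 0.339282 = [0.084367, 0.762931]
ρ-limits: (tanh 0.084367, tanh 0.762931) = (0.084, 0.643)

(0.084, 0.643)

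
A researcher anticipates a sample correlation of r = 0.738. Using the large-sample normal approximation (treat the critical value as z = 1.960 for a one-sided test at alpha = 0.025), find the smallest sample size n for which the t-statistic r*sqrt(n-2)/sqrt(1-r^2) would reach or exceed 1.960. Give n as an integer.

6

Need r·√(n−2)/√(1−r²) ≥ 1.960
√(n−2) ≥ 1.960·√(1−0.544644) / 0.738 = 1.960·0.674801 / 0.738 = 1.7922
n−2 ≥ 3.2120  ⇒  n ≥ 5.2120
Smallest integer n = 6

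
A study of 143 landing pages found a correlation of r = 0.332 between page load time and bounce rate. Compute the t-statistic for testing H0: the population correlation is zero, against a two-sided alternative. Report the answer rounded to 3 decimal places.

t = r·√(n−2) / √(1−r²) with r = 0.332, n = 143
  = 0.332·√141 / √(1 − 0.110224)
  = 0.332·11.874342 / 0.943279
  = 3.942282 / 0.943279 = 4.179

4.179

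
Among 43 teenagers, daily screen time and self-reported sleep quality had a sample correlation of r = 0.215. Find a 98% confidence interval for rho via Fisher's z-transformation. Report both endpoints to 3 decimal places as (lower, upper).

z_r = atanh(0.215) = 0.218408;  SE = 1/√(n−3) = 1/√40 = 0.158114
z-limits: 0.218408 ± 2.326·0.158114 = 0.218408 ± 0.367773 = [-0.149365, 0.586181]
ρ-limits: (tanh -0.149365, tanh 0.586181) = (-0.148, 0.527)

(-0.148, 0.527)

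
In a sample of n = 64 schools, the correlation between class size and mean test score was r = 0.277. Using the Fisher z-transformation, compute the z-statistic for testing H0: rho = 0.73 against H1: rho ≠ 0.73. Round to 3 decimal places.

Fisher z: atanh(0.277) = 0.284430, atanh(0.73) = 0.928727
z = (z_r − z_0)·√(n−3) = (0.284430 − 0.928727)·√61 = -0.644297 · 7.810250 = -5.032

-5.032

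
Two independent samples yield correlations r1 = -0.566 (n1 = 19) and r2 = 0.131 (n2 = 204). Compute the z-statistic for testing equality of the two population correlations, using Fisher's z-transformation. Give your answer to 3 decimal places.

-2.977

Fisher z-transforms: z1 = atanh(-0.566) = -0.641618, z2 = atanh(0.131) = 0.131757; difference d = -0.773375
Var(d) = 1/16 + 1/201 = 0.0625000 + 0.0049751 = 0.0674751
z = d/√Var(d) = -0.773375 / √0.0674751 = -0.773375 / 0.259760 = -2.977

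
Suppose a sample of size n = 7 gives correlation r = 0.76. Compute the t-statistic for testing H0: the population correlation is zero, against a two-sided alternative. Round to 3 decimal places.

t = r·√(n−2) / √(1−r²) with r = 0.76, n = 7
  = 0.76·√5 / √(1 − 0.5776)
  = 0.76·2.236068 / 0.649923
  = 1.699412 / 0.649923 = 2.615

2.615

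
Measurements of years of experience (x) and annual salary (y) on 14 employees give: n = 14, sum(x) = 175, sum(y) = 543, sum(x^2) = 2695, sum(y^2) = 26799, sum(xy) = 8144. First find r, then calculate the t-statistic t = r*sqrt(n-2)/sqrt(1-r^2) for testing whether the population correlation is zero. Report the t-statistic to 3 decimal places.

Numerator: nΣxy − (Σx)(Σy) = 14·8144 − (175)(543) = 18991
Denominator: √[(nΣx²−(Σx)²)(nΣy²−(Σy)²)]
  nΣx²−(Σx)² = 14·2695 − 30625 = 7105;  nΣy²−(Σy)² = 14·26799 − 294849 = 80337
  √(7105·80337) = √570794385 = 23891.3035
r = 18991 / 23891.3035 = 0.7949
t = r·√(n−2)/√(1−r²) = 0.7949·√12 / √(1−0.631866) = 2.753614 / 0.606740 = 4.538

4.538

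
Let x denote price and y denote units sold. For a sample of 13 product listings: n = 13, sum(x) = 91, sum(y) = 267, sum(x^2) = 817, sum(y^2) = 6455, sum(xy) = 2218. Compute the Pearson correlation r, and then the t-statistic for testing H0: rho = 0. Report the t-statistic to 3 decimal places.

S_xy = nΣxy − ΣxΣy = 13·2218 − 91·267 = 28834 − 24297 = 4537
S_xx = nΣx² − (Σx)² = 13·817 − 91² = 10621 − 8281 = 2340
S_yy = nΣy² − (Σy)² = 13·6455 − 267² = 83915 − 71289 = 12626
r = S_xy / √(S_xx·S_yy) = 4537 / √(2340·12626) = 4537 / √29544840 = 4537 / 5435.5165 = 0.8347
t = r·√(n−2)/√(1−r²) = 0.8347·√11 / √(1−0.696724) = 2.768387 / 0.550705 = 5.027

5.027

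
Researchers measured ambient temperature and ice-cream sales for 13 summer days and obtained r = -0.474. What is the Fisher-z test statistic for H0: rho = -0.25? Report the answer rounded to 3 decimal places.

z_r = atanh(-0.474) = -0.515217,  z_0 = atanh(-0.25) = -0.255413
SE = 1/√(n−3) = 1/√10 = 0.316228
z = (z_r − z_0)/SE = (-0.515217 − (-0.255413)) / 0.316228 = -0.259804 / 0.316228 = -0.822

-0.822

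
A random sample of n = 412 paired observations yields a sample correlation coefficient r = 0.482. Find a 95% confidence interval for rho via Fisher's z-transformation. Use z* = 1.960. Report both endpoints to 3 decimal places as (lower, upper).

(0.404, 0.553)

z_r = atanh(0.482) = 0.525586;  SE = 1/√(n−3) = 1/√409 = 0.049447
z-limits: 0.525586 ± 1.960·0.049447 = 0.525586 ± 0.096916 = [0.428670, 0.622502]
ρ-limits: (tanh 0.428670, tanh 0.622502) = (0.404, 0.553)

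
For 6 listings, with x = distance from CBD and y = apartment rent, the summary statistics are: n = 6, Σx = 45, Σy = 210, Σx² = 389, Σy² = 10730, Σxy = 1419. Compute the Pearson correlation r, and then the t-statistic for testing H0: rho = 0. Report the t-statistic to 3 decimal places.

S_xy = nΣxy − ΣxΣy = 6·1419 − 45·210 = 8514 − 9450 = -936
S_xx = nΣx² − (Σx)² = 6·389 − 45² = 2334 − 2025 = 309
S_yy = nΣy² − (Σy)² = 6·10730 − 210² = 64380 − 44100 = 20280
r = S_xy / √(S_xx·S_yy) = -936 / √(309·20280) = -936 / √6266520 = -936 / 2503.3018 = -0.3739
t = r·√(n−2)/√(1−r²) = -0.3739·√4 / √(1−0.139801) = -0.747800 / 0.927469 = -0.806

-0.806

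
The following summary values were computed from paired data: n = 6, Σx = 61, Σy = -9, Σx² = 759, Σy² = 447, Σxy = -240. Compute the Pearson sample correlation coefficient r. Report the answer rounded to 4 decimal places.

Numerator: nΣxy − (Σx)(Σy) = 6·(-240) − (61)(-9) = -891
Denominator: √[(nΣx²−(Σx)²)(nΣy²−(Σy)²)]
  nΣx²−(Σx)² = 6·759 − 3721 = 833;  nΣy²−(Σy)² = 6·447 − 81 = 2601
  √(833·2601) = √2166633 = 1471.9487
r = -891 / 1471.9487 = -0.6053

-0.6053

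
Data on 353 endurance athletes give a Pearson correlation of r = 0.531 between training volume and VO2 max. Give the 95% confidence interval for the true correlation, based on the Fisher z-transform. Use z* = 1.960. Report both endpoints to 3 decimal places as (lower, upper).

(0.452, 0.602)

Fisher z: z_r = atanh(r) = ½·ln((1+0.531)/(1−0.531)) = 0.591537
SE(z) = 1/√(n−3) = 1/√350 = 0.053452
95% ⇒ z* = 1.960; margin = 1.960·0.053452 = 0.104766
CI on z-scale: (0.486771, 0.696303)
Back-transform: tanh(0.486771) = 0.451650, tanh(0.696303) = 0.602016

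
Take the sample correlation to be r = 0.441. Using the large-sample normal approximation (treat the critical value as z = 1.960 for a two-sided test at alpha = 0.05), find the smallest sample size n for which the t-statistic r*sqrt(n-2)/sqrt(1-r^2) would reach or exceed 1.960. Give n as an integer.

18

Need r·√(n−2)/√(1−r²) ≥ 1.960
√(n−2) ≥ 1.960·√(1−0.194481) / 0.441 = 1.960·0.897507 / 0.441 = 3.9889
n−2 ≥ 15.9113  ⇒  n ≥ 17.9113
Smallest integer n = 18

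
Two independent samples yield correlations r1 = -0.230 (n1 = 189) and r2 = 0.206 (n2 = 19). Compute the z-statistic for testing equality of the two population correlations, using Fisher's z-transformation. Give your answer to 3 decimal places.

-1.701

Fisher z-transforms: z1 = atanh(-0.230) = -0.234189, z2 = atanh(0.206) = 0.208990; difference d = -0.443179
Var(d) = 1/186 + 1/16 = 0.0053763 + 0.0625000 = 0.0678763
z = d/√Var(d) = -0.443179 / √0.0678763 = -0.443179 / 0.260531 = -1.701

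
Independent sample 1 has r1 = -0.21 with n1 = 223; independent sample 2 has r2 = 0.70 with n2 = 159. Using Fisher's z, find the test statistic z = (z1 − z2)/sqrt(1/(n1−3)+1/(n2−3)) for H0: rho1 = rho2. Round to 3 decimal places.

-10.323

z1 = atanh(-0.21) = -0.213171,  z2 = atanh(0.70) = 0.867301
SE = √(1/(n1−3) + 1/(n2−3)) = √(1/220 + 1/156) = √(0.0045455 + 0.0064103) = √0.0109558 = 0.104670
z = (z1 − z2)/SE = (-0.213171 − 0.867301) / 0.104670 = -1.080472 / 0.104670 = -10.323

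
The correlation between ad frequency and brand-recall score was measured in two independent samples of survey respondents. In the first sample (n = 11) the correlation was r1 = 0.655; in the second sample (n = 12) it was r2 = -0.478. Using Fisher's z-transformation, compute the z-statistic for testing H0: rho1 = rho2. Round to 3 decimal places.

Fisher z-transforms: z1 = atanh(0.655) = 0.784006, z2 = atanh(-0.478) = -0.520389; difference d = 1.304395
Var(d) = 1/8 + 1/9 = 0.1250000 + 0.1111111 = 0.2361111
z = d/√Var(d) = 1.304395 / √0.2361111 = 1.304395 / 0.485913 = 2.684

2.684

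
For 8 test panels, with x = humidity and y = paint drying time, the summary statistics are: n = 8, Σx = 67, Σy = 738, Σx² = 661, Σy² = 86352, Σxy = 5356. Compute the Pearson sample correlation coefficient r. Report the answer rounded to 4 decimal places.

S_xy = nΣxy − ΣxΣy = 8·5356 − 67·738 = 42848 − 49446 = -6598
S_xx = nΣx² − (Σx)² = 8·661 − 67² = 5288 − 4489 = 799
S_yy = nΣy² − (Σy)² = 8·86352 − 738² = 690816 − 544644 = 146172
r = S_xy / √(S_xx·S_yy) = -6598 / √(799·146172) = -6598 / √116791428 = -6598 / 10807.0083 = -0.6105

-0.6105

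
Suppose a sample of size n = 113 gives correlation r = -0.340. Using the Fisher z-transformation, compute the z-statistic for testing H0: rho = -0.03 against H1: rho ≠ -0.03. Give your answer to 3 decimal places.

-3.399

Fisher z: atanh(-0.340) = -0.354093, atanh(-0.03) = -0.030009
z = (z_r − z_0)·√(n−3) = (-0.354093 − (-0.030009))·√110 = -0.324084 · 10.488088 = -3.399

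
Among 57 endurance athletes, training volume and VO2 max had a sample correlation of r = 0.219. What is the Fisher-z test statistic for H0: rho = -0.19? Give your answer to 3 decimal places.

3.049

Fisher z: atanh(0.219) = 0.222605, atanh(-0.19) = -0.192337
z = (z_r − z_0)·√(n−3) = (0.222605 − (-0.192337))·√54 = 0.414942 · 7.348469 = 3.049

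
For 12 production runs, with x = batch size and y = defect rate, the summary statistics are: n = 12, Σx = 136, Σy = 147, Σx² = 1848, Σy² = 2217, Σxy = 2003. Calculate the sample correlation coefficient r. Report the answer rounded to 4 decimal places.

0.9432

Numerator: nΣxy − (Σx)(Σy) = 12·2003 − (136)(147) = 4044
Denominator: √[(nΣx²−(Σx)²)(nΣy²−(Σy)²)]
  nΣx²−(Σx)² = 12·1848 − 18496 = 3680;  nΣy²−(Σy)² = 12·2217 − 21609 = 4995
  √(3680·4995) = √18381600 = 4287.3768
r = 4044 / 4287.3768 = 0.9432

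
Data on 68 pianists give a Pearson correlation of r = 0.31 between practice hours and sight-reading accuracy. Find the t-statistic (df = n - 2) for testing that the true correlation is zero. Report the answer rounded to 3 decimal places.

1 − r² = 1 − 0.0961 = 0.9039;  √(1−r²) = 0.950737
√(n−2) = √66 = 8.124038
t = r·√(n−2)/√(1−r²) = 0.31 · 8.124038 / 0.950737 = 2.649

2.649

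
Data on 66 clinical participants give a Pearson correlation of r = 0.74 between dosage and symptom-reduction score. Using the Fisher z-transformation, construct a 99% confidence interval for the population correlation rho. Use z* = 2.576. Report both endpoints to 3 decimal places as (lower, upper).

Fisher z: z_r = atanh(r) = ½·ln((1+0.74)/(1−0.74)) = 0.950479
SE(z) = 1/√(n−3) = 1/√63 = 0.125988
99% ⇒ z* = 2.576; margin = 2.576·0.125988 = 0.324545
CI on z-scale: (0.625934, 1.275024)
Back-transform: tanh(0.625934) = 0.555246, tanh(1.275024) = 0.855153

(0.555, 0.855)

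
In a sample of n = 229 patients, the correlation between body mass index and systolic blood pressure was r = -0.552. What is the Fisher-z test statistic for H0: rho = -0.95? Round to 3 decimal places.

18.198

z_r = atanh(-0.552) = -0.621253,  z_0 = atanh(-0.95) = -1.831781
SE = 1/√(n−3) = 1/√226 = 0.066519
z = (z_r − z_0)/SE = (-0.621253 − (-1.831781)) / 0.066519 = 1.210528 / 0.066519 = 18.198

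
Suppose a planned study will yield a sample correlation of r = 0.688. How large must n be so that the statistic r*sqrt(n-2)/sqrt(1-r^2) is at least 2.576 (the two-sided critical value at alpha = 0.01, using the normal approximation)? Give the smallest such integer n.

r√(n−2)/√(1−r²) ≥ 2.576  ⇔  n−2 ≥ (2.576)²·(1−r²)/r²
(1−r²)/r² = (1−0.473344)/0.473344 = 1.1126
n ≥ 2 + 6.635776·1.1126 = 2 + 7.3830 = 9.3830
⌈9.3830⌉ = 10

10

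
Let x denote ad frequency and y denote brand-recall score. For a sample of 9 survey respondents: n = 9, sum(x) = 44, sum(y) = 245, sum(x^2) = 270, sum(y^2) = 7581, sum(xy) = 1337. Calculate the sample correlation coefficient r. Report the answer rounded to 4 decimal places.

Numerator: nΣxy − (Σx)(Σy) = 9·1337 − (44)(245) = 1253
Denominator: √[(nΣx²−(Σx)²)(nΣy²−(Σy)²)]
  nΣx²−(Σx)² = 9·270 − 1936 = 494;  nΣy²−(Σy)² = 9·7581 − 60025 = 8204
  √(494·8204) = √4052776 = 2013.1508
r = 1253 / 2013.1508 = 0.6224

0.6224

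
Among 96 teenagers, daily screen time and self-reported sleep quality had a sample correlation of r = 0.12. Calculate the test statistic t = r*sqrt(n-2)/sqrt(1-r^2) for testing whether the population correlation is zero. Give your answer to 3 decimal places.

t = r·√(n−2) / √(1−r²) with r = 0.12, n = 96
  = 0.12·√94 / √(1 − 0.0144)
  = 0.12·9.695360 / 0.992774
  = 1.163443 / 0.992774 = 1.172

1.172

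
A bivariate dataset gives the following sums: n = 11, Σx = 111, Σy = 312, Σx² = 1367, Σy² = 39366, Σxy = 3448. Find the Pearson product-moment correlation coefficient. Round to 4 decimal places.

0.1092

Numerator: nΣxy − (Σx)(Σy) = 11·3448 − (111)(312) = 3296
Denominator: √[(nΣx²−(Σx)²)(nΣy²−(Σy)²)]
  nΣx²−(Σx)² = 11·1367 − 12321 = 2716;  nΣy²−(Σy)² = 11·39366 − 97344 = 335682
  √(2716·335682) = √911712312 = 30194.5742
r = 3296 / 30194.5742 = 0.1092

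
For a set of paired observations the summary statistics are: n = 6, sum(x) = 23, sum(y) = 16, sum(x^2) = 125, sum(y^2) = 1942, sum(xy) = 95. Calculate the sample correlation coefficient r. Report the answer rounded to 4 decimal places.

0.1273

S_xy = nΣxy − ΣxΣy = 6·95 − 23·16 = 570 − 368 = 202
S_xx = nΣx² − (Σx)² = 6·125 − 23² = 750 − 529 = 221
S_yy = nΣy² − (Σy)² = 6·1942 − 16² = 11652 − 256 = 11396
r = S_xy / √(S_xx·S_yy) = 202 / √(221·11396) = 202 / √2518516 = 202 / 1586.9833 = 0.1273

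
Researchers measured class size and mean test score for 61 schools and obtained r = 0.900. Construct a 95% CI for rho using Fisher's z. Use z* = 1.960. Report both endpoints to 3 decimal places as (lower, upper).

Fisher z: z_r = atanh(r) = ½·ln((1+0.900)/(1−0.900)) = 1.472219
SE(z) = 1/√(n−3) = 1/√58 = 0.131306
95% ⇒ z* = 1.960; margin = 1.960·0.131306 = 0.257360
CI on z-scale: (1.214859, 1.729579)
Back-transform: tanh(1.214859) = 0.838131, tanh(1.729579) = 0.939006

(0.838, 0.939)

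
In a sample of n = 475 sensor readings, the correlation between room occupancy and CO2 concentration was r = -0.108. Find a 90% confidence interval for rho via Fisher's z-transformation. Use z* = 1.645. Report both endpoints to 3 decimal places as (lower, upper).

Fisher z: z_r = atanh(r) = ½·ln((1+(-0.108))/(1−(-0.108))) = -0.108423
SE(z) = 1/√(n−3) = 1/√472 = 0.046029
90% ⇒ z* = 1.645; margin = 1.645·0.046029 = 0.075718
CI on z-scale: (-0.184141, -0.032705)
Back-transform: tanh(-0.184141) = -0.182088, tanh(-0.032705) = -0.032693

(-0.182, -0.033)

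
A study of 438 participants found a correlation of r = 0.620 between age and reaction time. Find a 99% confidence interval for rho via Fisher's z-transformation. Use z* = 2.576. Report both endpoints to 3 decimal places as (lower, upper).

z_r = atanh(0.620) = 0.725005;  SE = 1/√(n−3) = 1/√435 = 0.047946
z-limits: 0.725005 ± 2.576·0.047946 = 0.725005 ± 0.123509 = [0.601496, 0.848514]
ρ-limits: (tanh 0.601496, tanh 0.848514) = (0.538, 0.690)

(0.538, 0.690)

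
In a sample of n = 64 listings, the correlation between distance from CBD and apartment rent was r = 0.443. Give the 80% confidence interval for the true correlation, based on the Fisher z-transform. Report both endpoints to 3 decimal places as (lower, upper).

Fisher z: z_r = atanh(r) = ½·ln((1+0.443)/(1−0.443)) = 0.475957
SE(z) = 1/√(n−3) = 1/√61 = 0.128037
80% ⇒ z* = 1.282; margin = 1.282·0.128037 = 0.164143
CI on z-scale: (0.311814, 0.640100)
Back-transform: tanh(0.311814) = 0.302086, tanh(0.640100) = 0.564968

(0.302, 0.565)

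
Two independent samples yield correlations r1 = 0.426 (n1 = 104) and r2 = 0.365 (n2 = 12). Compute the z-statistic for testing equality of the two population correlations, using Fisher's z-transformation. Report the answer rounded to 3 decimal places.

Fisher z-transforms: z1 = atanh(0.426) = 0.455000, z2 = atanh(0.365) = 0.382642; difference d = 0.072358
Var(d) = 1/101 + 1/9 = 0.0099010 + 0.1111111 = 0.1210121
z = d/√Var(d) = 0.072358 / √0.1210121 = 0.072358 / 0.347868 = 0.208

0.208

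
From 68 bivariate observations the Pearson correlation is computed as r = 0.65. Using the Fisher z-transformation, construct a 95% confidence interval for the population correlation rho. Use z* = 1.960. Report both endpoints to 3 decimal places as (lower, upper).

(0.487, 0.769)

Fisher z: z_r = atanh(r) = ½·ln((1+0.65)/(1−0.65)) = 0.775299
SE(z) = 1/√(n−3) = 1/√65 = 0.124035
95% ⇒ z* = 1.960; margin = 1.960·0.124035 = 0.243109
CI on z-scale: (0.532190, 1.018408)
Back-transform: tanh(0.532190) = 0.487053, tanh(1.018408) = 0.769217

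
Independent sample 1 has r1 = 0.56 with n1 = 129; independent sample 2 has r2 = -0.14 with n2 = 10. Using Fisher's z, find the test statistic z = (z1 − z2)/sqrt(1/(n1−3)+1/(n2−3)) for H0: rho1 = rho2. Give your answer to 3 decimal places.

1.993

Fisher z-transforms: z1 = atanh(0.56) = 0.632833, z2 = atanh(-0.14) = -0.140926; difference d = 0.773759
Var(d) = 1/126 + 1/7 = 0.0079365 + 0.1428571 = 0.1507936
z = d/√Var(d) = 0.773759 / √0.1507936 = 0.773759 / 0.388322 = 1.993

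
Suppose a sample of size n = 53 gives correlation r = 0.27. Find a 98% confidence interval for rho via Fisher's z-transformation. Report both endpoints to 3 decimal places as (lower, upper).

z_r = atanh(0.27) = 0.276864;  SE = 1/√(n−3) = 1/√50 = 0.141421
z-limits: 0.276864 ± 2.326·0.141421 = 0.276864 ± 0.328945 = [-0.052081, 0.605809]
ρ-limits: (tanh -0.052081, tanh 0.605809) = (-0.052, 0.541)

(-0.052, 0.541)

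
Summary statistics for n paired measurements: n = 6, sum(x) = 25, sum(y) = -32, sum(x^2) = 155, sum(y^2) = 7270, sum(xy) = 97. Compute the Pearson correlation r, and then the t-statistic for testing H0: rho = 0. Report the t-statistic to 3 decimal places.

0.830

Numerator: nΣxy − (Σx)(Σy) = 6·97 − (25)(-32) = 1382
Denominator: √[(nΣx²−(Σx)²)(nΣy²−(Σy)²)]
  nΣx²−(Σx)² = 6·155 − 625 = 305;  nΣy²−(Σy)² = 6·7270 − 1024 = 42596
  √(305·42596) = √12991780 = 3604.4112
r = 1382 / 3604.4112 = 0.3834
t = r·√(n−2)/√(1−r²) = 0.3834·√4 / √(1−0.146996) = 0.766800 / 0.923582 = 0.830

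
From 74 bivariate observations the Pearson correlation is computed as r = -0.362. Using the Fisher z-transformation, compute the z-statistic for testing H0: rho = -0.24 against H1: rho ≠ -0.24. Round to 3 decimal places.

z_r = atanh(-0.362) = -0.379186,  z_0 = atanh(-0.24) = -0.244774
SE = 1/√(n−3) = 1/√71 = 0.118678
z = (z_r − z_0)/SE = (-0.379186 − (-0.244774)) / 0.118678 = -0.134412 / 0.118678 = -1.133

-1.133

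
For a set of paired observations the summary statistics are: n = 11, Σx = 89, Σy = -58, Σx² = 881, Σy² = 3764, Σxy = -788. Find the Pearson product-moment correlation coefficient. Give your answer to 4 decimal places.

Numerator: nΣxy − (Σx)(Σy) = 11·(-788) − (89)(-58) = -3506
Denominator: √[(nΣx²−(Σx)²)(nΣy²−(Σy)²)]
  nΣx²−(Σx)² = 11·881 − 7921 = 1770;  nΣy²−(Σy)² = 11·3764 − 3364 = 38040
  √(1770·38040) = √67330800 = 8205.5347
r = -3506 / 8205.5347 = -0.4273

-0.4273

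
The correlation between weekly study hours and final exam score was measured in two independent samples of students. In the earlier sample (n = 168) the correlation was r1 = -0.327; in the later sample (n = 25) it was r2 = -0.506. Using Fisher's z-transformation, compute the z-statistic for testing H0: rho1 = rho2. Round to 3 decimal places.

Fisher z-transforms: z1 = atanh(-0.327) = -0.339465, z2 = atanh(-0.506) = -0.557338; difference d = 0.217873
Var(d) = 1/165 + 1/22 = 0.0060606 + 0.0454545 = 0.0515151
z = d/√Var(d) = 0.217873 / √0.0515151 = 0.217873 / 0.226969 = 0.960

0.960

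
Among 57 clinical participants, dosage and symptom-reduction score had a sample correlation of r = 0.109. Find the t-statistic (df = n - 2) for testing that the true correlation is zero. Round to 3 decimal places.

0.813

1 − r² = 1 − 0.011881 = 0.988119;  √(1−r²) = 0.994042
√(n−2) = √55 = 7.416198
t = r·√(n−2)/√(1−r²) = 0.109 · 7.416198 / 0.994042 = 0.813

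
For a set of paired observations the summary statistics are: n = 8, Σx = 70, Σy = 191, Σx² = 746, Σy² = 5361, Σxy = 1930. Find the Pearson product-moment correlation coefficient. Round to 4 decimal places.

0.7913

Numerator: nΣxy − (Σx)(Σy) = 8·1930 − (70)(191) = 2070
Denominator: √[(nΣx²−(Σx)²)(nΣy²−(Σy)²)]
  nΣx²−(Σx)² = 8·746 − 4900 = 1068;  nΣy²−(Σy)² = 8·5361 − 36481 = 6407
  √(1068·6407) = √6842676 = 2615.8509
r = 2070 / 2615.8509 = 0.7913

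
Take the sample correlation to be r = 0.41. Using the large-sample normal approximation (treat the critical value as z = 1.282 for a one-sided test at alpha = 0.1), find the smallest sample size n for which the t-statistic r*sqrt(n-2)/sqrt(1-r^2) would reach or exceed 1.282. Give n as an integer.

Need r·√(n−2)/√(1−r²) ≥ 1.282
√(n−2) ≥ 1.282·√(1−0.1681) / 0.41 = 1.282·0.912086 / 0.41 = 2.8519
n−2 ≥ 8.1333  ⇒  n ≥ 10.1333
Smallest integer n = 11

11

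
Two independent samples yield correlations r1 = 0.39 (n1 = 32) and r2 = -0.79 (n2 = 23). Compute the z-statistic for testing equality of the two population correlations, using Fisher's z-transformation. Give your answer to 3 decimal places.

Fisher z-transforms: z1 = atanh(0.39) = 0.411800, z2 = atanh(-0.79) = -1.071432; difference d = 1.483232
Var(d) = 1/29 + 1/20 = 0.0344828 + 0.0500000 = 0.0844828
z = d/√Var(d) = 1.483232 / √0.0844828 = 1.483232 / 0.290659 = 5.103

5.103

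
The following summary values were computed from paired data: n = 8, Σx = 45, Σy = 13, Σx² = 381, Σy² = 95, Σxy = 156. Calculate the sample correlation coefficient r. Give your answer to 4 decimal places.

Numerator: nΣxy − (Σx)(Σy) = 8·156 − (45)(13) = 663
Denominator: √[(nΣx²−(Σx)²)(nΣy²−(Σy)²)]
  nΣx²−(Σx)² = 8·381 − 2025 = 1023;  nΣy²−(Σy)² = 8·95 − 169 = 591
  √(1023·591) = √604593 = 777.5558
r = 663 / 777.5558 = 0.8527

0.8527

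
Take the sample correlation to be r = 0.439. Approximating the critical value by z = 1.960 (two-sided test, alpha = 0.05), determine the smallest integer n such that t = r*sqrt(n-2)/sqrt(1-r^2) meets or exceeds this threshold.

Need r·√(n−2)/√(1−r²) ≥ 1.960
√(n−2) ≥ 1.960·√(1−0.192721) / 0.439 = 1.960·0.898487 / 0.439 = 4.0115
n−2 ≥ 16.0921  ⇒  n ≥ 18.0921
Smallest integer n = 19

19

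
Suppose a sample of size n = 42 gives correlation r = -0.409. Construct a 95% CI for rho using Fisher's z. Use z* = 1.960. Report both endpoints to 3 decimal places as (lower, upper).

Fisher z: z_r = atanh(r) = ½·ln((1+(-0.409))/(1−(-0.409))) = -0.434410
SE(z) = 1/√(n−3) = 1/√39 = 0.160128
95% ⇒ z* = 1.960; margin = 1.960·0.160128 = 0.313851
CI on z-scale: (-0.748261, -0.120559)
Back-transform: tanh(-0.748261) = -0.634110, tanh(-0.120559) = -0.119978

(-0.634, -0.120)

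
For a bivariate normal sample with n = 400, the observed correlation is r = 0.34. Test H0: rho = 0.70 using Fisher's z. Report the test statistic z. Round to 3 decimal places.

Fisher z: atanh(0.34) = 0.354093, atanh(0.70) = 0.867301
z = (z_r − z_0)·√(n−3) = (0.354093 − 0.867301)·√397 = -0.513208 · 19.924859 = -10.226

-10.226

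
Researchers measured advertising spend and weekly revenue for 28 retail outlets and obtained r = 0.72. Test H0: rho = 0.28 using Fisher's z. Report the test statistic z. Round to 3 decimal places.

Fisher z: atanh(0.72) = 0.907645, atanh(0.28) = 0.287682
z = (z_r − z_0)·√(n−3) = (0.907645 − 0.287682)·√25 = 0.619963 · 5.000000 = 3.100

3.100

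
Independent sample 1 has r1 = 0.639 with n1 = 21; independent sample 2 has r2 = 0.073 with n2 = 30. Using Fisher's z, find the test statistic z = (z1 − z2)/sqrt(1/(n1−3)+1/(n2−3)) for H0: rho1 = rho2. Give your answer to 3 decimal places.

2.246

Fisher z-transforms: z1 = atanh(0.639) = 0.756482, z2 = atanh(0.073) = 0.073130; difference d = 0.683352
Var(d) = 1/18 + 1/27 = 0.0555556 + 0.0370370 = 0.0925926
z = d/√Var(d) = 0.683352 / √0.0925926 = 0.683352 / 0.304290 = 2.246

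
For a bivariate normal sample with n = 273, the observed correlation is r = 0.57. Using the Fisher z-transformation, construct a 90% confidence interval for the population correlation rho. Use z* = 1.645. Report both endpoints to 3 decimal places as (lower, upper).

Fisher z: z_r = atanh(r) = ½·ln((1+0.57)/(1−0.57)) = 0.647523
SE(z) = 1/√(n−3) = 1/√270 = 0.060858
90% ⇒ z* = 1.645; margin = 1.645·0.060858 = 0.100111
CI on z-scale: (0.547412, 0.747634)
Back-transform: tanh(0.547412) = 0.498578, tanh(0.747634) = 0.633735

(0.499, 0.634)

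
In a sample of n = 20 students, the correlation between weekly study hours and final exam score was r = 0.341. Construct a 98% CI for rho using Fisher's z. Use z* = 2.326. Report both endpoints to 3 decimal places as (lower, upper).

(-0.206, 0.726)

Fisher z: z_r = atanh(r) = ½·ln((1+0.341)/(1−0.341)) = 0.355224
SE(z) = 1/√(n−3) = 1/√17 = 0.242536
98% ⇒ z* = 2.326; margin = 2.326·0.242536 = 0.564139
CI on z-scale: (-0.208915, 0.919363)
Back-transform: tanh(-0.208915) = -0.205928, tanh(0.919363) = 0.725596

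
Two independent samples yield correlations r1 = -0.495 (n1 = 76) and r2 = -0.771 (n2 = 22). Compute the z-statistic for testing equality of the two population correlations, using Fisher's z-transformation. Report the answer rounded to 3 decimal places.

1.864

Fisher z-transforms: z1 = atanh(-0.495) = -0.542662, z2 = atanh(-0.771) = -1.022789; difference d = 0.480127
Var(d) = 1/73 + 1/19 = 0.0136986 + 0.0526316 = 0.0663302
z = d/√Var(d) = 0.480127 / √0.0663302 = 0.480127 / 0.257547 = 1.864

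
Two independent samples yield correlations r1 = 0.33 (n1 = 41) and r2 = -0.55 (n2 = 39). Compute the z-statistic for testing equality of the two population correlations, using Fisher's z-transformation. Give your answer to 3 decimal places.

4.133

z1 = atanh(0.33) = 0.342828,  z2 = atanh(-0.55) = -0.618381
SE = √(1/(n1−3) + 1/(n2−3)) = √(1/38 + 1/36) = √(0.0263158 + 0.0277778) = √0.0540936 = 0.232580
z = (z1 − z2)/SE = (0.342828 − (-0.618381)) / 0.232580 = 0.961209 / 0.232580 = 4.133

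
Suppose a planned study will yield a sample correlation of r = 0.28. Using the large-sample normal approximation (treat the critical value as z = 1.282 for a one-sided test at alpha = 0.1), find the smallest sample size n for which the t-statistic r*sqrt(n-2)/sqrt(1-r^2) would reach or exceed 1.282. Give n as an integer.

22

r√(n−2)/√(1−r²) ≥ 1.282  ⇔  n−2 ≥ (1.282)²·(1−r²)/r²
(1−r²)/r² = (1−0.0784)/0.0784 = 11.7551
n ≥ 2 + 1.643524·11.7551 = 2 + 19.3198 = 21.3198
⌈21.3198⌉ = 22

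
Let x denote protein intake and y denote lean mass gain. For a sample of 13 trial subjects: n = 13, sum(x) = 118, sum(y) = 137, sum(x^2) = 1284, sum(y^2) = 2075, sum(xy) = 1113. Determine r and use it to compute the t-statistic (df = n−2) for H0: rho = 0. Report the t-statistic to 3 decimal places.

S_xy = nΣxy − ΣxΣy = 13·1113 − 118·137 = 14469 − 16166 = -1697
S_xx = nΣx² − (Σx)² = 13·1284 − 118² = 16692 − 13924 = 2768
S_yy = nΣy² − (Σy)² = 13·2075 − 137² = 26975 − 18769 = 8206
r = S_xy / √(S_xx·S_yy) = -1697 / √(2768·8206) = -1697 / √22714208 = -1697 / 4765.9425 = -0.3561
t = r·√(n−2)/√(1−r²) = -0.3561·√11 / √(1−0.126807) = -1.181050 / 0.934448 = -1.264

-1.264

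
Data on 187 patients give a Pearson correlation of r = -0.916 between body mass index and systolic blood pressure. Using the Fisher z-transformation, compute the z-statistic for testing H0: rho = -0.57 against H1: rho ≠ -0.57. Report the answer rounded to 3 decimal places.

-12.426

Fisher z: atanh(-0.916) = -1.563589, atanh(-0.57) = -0.647523
z = (z_r − z_0)·√(n−3) = (-1.563589 − (-0.647523))·√184 = -0.916066 · 13.564660 = -12.426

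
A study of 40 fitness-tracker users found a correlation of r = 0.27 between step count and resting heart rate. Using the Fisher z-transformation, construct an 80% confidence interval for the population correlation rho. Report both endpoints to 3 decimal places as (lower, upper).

Fisher z: z_r = atanh(r) = ½·ln((1+0.27)/(1−0.27)) = 0.276864
SE(z) = 1/√(n−3) = 1/√37 = 0.164399
80% ⇒ z* = 1.282; margin = 1.282·0.164399 = 0.210760
CI on z-scale: (0.066104, 0.487624)
Back-transform: tanh(0.066104) = 0.066008, tanh(0.487624) = 0.452329

(0.066, 0.452)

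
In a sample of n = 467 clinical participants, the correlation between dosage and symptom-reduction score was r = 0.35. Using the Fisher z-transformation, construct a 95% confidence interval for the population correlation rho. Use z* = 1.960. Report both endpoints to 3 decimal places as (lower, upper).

Fisher z: z_r = atanh(r) = ½·ln((1+0.35)/(1−0.35)) = 0.365444
SE(z) = 1/√(n−3) = 1/√464 = 0.046424
95% ⇒ z* = 1.960; margin = 1.960·0.046424 = 0.090991
CI on z-scale: (0.274453, 0.456435)
Back-transform: tanh(0.274453) = 0.267763, tanh(0.456435) = 0.427174

(0.268, 0.427)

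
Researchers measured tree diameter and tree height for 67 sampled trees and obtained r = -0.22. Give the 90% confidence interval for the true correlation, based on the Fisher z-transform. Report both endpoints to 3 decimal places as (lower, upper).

Fisher z: z_r = atanh(r) = ½·ln((1+(-0.22))/(1−(-0.22))) = -0.223656
SE(z) = 1/√(n−3) = 1/√64 = 0.125000
90% ⇒ z* = 1.645; margin = 1.645·0.125000 = 0.205625
CI on z-scale: (-0.429281, -0.018031)
Back-transform: tanh(-0.429281) = -0.404720, tanh(-0.018031) = -0.018029

(-0.405, -0.018)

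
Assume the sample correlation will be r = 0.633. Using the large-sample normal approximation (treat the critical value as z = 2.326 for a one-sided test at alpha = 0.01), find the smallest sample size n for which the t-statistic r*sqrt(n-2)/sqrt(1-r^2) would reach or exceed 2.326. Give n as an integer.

11

Need r·√(n−2)/√(1−r²) ≥ 2.326
√(n−2) ≥ 2.326·√(1−0.400689) / 0.633 = 2.326·0.774152 / 0.633 = 2.8447
n−2 ≥ 8.0923  ⇒  n ≥ 10.0923
Smallest integer n = 11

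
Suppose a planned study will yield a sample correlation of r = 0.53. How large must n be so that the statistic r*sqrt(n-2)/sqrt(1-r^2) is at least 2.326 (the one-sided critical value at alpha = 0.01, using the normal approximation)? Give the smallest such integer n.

16

Need r·√(n−2)/√(1−r²) ≥ 2.326
√(n−2) ≥ 2.326·√(1−0.2809) / 0.53 = 2.326·0.847998 / 0.53 = 3.7216
n−2 ≥ 13.8503  ⇒  n ≥ 15.8503
Smallest integer n = 16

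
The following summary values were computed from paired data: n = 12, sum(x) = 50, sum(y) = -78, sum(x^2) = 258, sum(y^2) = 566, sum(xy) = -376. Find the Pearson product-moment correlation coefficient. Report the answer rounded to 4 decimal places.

Numerator: nΣxy − (Σx)(Σy) = 12·(-376) − (50)(-78) = -612
Denominator: √[(nΣx²−(Σx)²)(nΣy²−(Σy)²)]
  nΣx²−(Σx)² = 12·258 − 2500 = 596;  nΣy²−(Σy)² = 12·566 − 6084 = 708
  √(596·708) = √421968 = 649.5906
r = -612 / 649.5906 = -0.9421

-0.9421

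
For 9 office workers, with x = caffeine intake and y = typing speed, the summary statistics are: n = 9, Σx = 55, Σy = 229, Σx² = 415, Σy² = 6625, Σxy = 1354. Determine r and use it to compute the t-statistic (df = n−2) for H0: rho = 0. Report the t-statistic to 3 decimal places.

-0.487

S_xy = nΣxy − ΣxΣy = 9·1354 − 55·229 = 12186 − 12595 = -409
S_xx = nΣx² − (Σx)² = 9·415 − 55² = 3735 − 3025 = 710
S_yy = nΣy² − (Σy)² = 9·6625 − 229² = 59625 − 52441 = 7184
r = S_xy / √(S_xx·S_yy) = -409 / √(710·7184) = -409 / √5100640 = -409 / 2258.4597 = -0.1811
t = r·√(n−2)/√(1−r²) = -0.1811·√7 / √(1−0.032797) = -0.479146 / 0.983465 = -0.487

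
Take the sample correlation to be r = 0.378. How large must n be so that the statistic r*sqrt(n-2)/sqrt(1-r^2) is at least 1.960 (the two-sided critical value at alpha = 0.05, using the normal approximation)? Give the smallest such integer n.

26

r√(n−2)/√(1−r²) ≥ 1.960  ⇔  n−2 ≥ (1.960)²·(1−r²)/r²
(1−r²)/r² = (1−0.142884)/0.142884 = 5.9987
n ≥ 2 + 3.8416·5.9987 = 2 + 23.0446 = 25.0446
⌈25.0446⌉ = 26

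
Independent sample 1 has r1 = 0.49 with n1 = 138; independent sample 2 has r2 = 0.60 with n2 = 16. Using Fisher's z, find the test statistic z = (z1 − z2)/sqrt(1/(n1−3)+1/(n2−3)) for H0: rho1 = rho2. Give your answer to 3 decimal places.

-0.541

Fisher z-transforms: z1 = atanh(0.49) = 0.536060, z2 = atanh(0.60) = 0.693147; difference d = -0.157087
Var(d) = 1/135 + 1/13 = 0.0074074 + 0.0769231 = 0.0843305
z = d/√Var(d) = -0.157087 / √0.0843305 = -0.157087 / 0.290397 = -0.541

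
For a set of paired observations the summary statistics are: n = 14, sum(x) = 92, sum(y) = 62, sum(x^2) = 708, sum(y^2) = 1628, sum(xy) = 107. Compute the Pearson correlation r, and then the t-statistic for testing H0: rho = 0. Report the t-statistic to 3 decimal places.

S_xy = nΣxy − ΣxΣy = 14·107 − 92·62 = 1498 − 5704 = -4206
S_xx = nΣx² − (Σx)² = 14·708 − 92² = 9912 − 8464 = 1448
S_yy = nΣy² − (Σy)² = 14·1628 − 62² = 22792 − 3844 = 18948
r = S_xy / √(S_xx·S_yy) = -4206 / √(1448·18948) = -4206 / √27436704 = -4206 / 5238.0057 = -0.8030
t = r·√(n−2)/√(1−r²) = -0.8030·√12 / √(1−0.644809) = -2.781674 / 0.595979 = -4.667

-4.667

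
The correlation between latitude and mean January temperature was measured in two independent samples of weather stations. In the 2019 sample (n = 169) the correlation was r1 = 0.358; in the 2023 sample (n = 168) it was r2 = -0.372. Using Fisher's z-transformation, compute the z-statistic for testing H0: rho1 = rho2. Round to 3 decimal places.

z1 = atanh(0.358) = 0.374590,  z2 = atanh(-0.372) = -0.390742
SE = √(1/(n1−3) + 1/(n2−3)) = √(1/166 + 1/165) = √(0.0060241 + 0.0060606) = √0.0120847 = 0.109930
z = (z1 − z2)/SE = (0.374590 − (-0.390742)) / 0.109930 = 0.765332 / 0.109930 = 6.962

6.962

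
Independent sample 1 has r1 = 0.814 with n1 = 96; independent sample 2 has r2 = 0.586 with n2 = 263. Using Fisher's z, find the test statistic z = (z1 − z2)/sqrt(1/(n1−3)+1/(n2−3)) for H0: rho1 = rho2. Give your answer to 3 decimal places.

Fisher z-transforms: z1 = atanh(0.814) = 1.138771, z2 = atanh(0.586) = 0.671552; difference d = 0.467219
Var(d) = 1/93 + 1/260 = 0.0107527 + 0.0038462 = 0.0145989
z = d/√Var(d) = 0.467219 / √0.0145989 = 0.467219 / 0.120826 = 3.867

3.867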